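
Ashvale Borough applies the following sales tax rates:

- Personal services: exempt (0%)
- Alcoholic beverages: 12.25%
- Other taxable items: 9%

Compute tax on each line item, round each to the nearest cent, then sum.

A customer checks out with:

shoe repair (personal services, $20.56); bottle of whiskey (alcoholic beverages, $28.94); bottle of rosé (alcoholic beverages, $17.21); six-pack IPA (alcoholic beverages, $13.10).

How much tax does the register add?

Shoe repair $20.56: personal services → 0% → $0.00
Bottle of whiskey $28.94: alcoholic beverages → 12.25% → $3.55
Bottle of rosé $17.21: alcoholic beverages → 12.25% → $2.11
Six-pack IPA $13.10: alcoholic beverages → 12.25% → $1.60
Total tax = $3.55 + $2.11 + $1.60 = $7.26

$7.26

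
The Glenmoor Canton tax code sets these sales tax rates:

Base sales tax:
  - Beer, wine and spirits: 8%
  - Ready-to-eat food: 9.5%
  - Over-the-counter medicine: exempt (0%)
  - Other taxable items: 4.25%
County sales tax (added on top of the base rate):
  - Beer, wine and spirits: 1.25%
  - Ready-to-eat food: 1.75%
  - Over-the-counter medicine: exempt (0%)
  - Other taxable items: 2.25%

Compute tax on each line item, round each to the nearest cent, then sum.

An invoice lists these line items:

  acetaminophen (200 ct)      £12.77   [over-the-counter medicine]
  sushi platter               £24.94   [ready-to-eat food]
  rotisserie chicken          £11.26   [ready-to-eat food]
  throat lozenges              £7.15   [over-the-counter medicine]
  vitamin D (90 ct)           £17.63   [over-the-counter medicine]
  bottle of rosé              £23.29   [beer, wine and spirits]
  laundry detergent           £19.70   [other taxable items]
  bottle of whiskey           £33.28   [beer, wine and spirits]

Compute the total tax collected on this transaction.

£10.59

Acetaminophen (200 ct) £12.77: over-the-counter medicine → 0% + 0% county = 0% → £0.00
Sushi platter £24.94: ready-to-eat food → 9.5% + 1.75% county = 11.25% → £2.81
Rotisserie chicken £11.26: ready-to-eat food → 9.5% + 1.75% county = 11.25% → £1.27
Throat lozenges £7.15: over-the-counter medicine → 0% + 0% county = 0% → £0.00
Vitamin D (90 ct) £17.63: over-the-counter medicine → 0% + 0% county = 0% → £0.00
Bottle of rosé £23.29: beer, wine and spirits → 8% + 1.25% county = 9.25% → £2.15
Laundry detergent £19.70: other taxable items → 4.25% + 2.25% county = 6.5% → £1.28
Bottle of whiskey £33.28: beer, wine and spirits → 8% + 1.25% county = 9.25% → £3.08
Total tax = £2.81 + £1.27 + £2.15 + £1.28 + £3.08 = £10.59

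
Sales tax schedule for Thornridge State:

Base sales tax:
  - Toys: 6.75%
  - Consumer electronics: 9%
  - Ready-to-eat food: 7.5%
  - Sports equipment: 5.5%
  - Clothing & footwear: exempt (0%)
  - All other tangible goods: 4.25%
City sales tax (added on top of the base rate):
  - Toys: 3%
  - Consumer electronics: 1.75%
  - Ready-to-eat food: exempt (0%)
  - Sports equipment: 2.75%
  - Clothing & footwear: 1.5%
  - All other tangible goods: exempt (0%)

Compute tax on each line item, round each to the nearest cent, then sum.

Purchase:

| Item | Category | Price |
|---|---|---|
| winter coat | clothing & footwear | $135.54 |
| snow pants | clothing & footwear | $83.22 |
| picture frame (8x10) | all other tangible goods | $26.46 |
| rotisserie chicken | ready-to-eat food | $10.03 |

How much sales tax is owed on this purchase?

$5.15

Winter coat $135.54: clothing & footwear → 0% + 1.5% city = 1.5% → $2.03
Snow pants $83.22: clothing & footwear → 0% + 1.5% city = 1.5% → $1.25
Picture frame (8x10) $26.46: all other tangible goods → 4.25% + 0% city = 4.25% → $1.12
Rotisserie chicken $10.03: ready-to-eat food → 7.5% + 0% city = 7.5% → $0.75
Total tax = $2.03 + $1.25 + $1.12 + $0.75 = $5.15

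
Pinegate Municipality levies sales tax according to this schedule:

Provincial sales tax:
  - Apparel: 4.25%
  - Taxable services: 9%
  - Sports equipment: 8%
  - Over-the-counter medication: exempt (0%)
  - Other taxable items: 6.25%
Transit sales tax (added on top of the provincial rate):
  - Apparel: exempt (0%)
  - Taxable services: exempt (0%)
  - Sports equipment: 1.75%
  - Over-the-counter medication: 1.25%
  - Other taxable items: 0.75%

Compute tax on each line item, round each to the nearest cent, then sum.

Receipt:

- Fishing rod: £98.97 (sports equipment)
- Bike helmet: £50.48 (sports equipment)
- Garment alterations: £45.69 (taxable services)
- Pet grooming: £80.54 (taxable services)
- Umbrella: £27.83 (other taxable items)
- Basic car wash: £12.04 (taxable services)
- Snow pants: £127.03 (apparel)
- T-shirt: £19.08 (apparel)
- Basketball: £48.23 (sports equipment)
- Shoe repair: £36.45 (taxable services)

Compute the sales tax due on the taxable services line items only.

Garment alterations £45.69: taxable services → 9% + 0% transit = 9% → £4.11
Pet grooming £80.54: taxable services → 9% + 0% transit = 9% → £7.25
Basic car wash £12.04: taxable services → 9% + 0% transit = 9% → £1.08
Shoe repair £36.45: taxable services → 9% + 0% transit = 9% → £3.28
Tax on taxable services = £4.11 + £7.25 + £1.08 + £3.28 = £15.72

£15.72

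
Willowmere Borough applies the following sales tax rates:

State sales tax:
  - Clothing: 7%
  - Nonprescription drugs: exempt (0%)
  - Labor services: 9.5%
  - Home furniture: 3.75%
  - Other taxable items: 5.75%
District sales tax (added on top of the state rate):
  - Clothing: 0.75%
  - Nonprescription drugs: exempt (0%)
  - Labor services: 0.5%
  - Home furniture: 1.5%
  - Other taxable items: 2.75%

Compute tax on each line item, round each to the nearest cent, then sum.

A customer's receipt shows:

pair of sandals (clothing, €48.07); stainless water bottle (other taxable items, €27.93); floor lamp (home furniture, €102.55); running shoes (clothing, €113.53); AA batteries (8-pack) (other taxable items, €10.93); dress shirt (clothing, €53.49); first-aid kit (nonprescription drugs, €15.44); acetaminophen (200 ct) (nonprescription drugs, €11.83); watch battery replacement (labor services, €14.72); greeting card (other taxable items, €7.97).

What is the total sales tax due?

Pair of sandals €48.07: clothing → 7% + 0.75% district = 7.75% → €3.73
Stainless water bottle €27.93: other taxable items → 5.75% + 2.75% district = 8.5% → €2.37
Floor lamp €102.55: home furniture → 3.75% + 1.5% district = 5.25% → €5.38
Running shoes €113.53: clothing → 7% + 0.75% district = 7.75% → €8.80
AA batteries (8-pack) €10.93: other taxable items → 5.75% + 2.75% district = 8.5% → €0.93
Dress shirt €53.49: clothing → 7% + 0.75% district = 7.75% → €4.15
First-aid kit €15.44: nonprescription drugs → 0% + 0% district = 0% → €0.00
Acetaminophen (200 ct) €11.83: nonprescription drugs → 0% + 0% district = 0% → €0.00
Watch battery replacement €14.72: labor services → 9.5% + 0.5% district = 10% → €1.47
Greeting card €7.97: other taxable items → 5.75% + 2.75% district = 8.5% → €0.68
Total tax = €3.73 + €2.37 + €5.38 + €8.80 + €0.93 + €4.15 + €1.47 + €0.68 = €27.51

€27.51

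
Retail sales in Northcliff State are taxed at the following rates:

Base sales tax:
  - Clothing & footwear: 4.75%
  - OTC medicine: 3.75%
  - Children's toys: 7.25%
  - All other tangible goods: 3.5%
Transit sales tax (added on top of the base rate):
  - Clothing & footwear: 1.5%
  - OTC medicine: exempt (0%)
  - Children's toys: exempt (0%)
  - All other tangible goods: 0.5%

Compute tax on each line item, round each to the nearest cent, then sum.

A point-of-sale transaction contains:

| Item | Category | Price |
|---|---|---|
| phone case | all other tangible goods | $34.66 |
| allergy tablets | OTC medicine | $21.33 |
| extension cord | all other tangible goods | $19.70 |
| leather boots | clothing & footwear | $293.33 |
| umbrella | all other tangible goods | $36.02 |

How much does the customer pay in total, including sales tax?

Phone case $34.66: all other tangible goods → 3.5% + 0.5% transit = 4% → $1.39
Allergy tablets $21.33: OTC medicine → 3.75% + 0% transit = 3.75% → $0.80
Extension cord $19.70: all other tangible goods → 3.5% + 0.5% transit = 4% → $0.79
Leather boots $293.33: clothing & footwear → 4.75% + 1.5% transit = 6.25% → $18.33
Umbrella $36.02: all other tangible goods → 3.5% + 0.5% transit = 4% → $1.44
Subtotal = $405.04; tax = $22.75; total due = $427.79

$427.79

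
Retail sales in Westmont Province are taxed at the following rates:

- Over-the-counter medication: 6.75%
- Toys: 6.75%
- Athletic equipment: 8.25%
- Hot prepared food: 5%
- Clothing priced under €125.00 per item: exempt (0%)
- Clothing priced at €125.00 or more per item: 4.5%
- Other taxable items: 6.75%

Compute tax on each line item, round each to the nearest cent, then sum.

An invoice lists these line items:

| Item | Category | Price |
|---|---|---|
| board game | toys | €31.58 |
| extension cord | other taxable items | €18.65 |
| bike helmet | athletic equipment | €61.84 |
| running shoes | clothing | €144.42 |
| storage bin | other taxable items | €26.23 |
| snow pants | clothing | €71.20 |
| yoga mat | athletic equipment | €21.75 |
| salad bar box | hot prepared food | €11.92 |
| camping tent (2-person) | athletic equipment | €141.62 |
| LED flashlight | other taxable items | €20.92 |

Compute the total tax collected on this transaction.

Board game €31.58: toys → 6.75% → €2.13
Extension cord €18.65: other taxable items → 6.75% → €1.26
Bike helmet €61.84: athletic equipment → 8.25% → €5.10
Running shoes €144.42: clothing, €125.00 or more → 4.5% → €6.50
Storage bin €26.23: other taxable items → 6.75% → €1.77
Snow pants €71.20: clothing, under €125.00 → 0% → €0.00
Yoga mat €21.75: athletic equipment → 8.25% → €1.79
Salad bar box €11.92: hot prepared food → 5% → €0.60
Camping tent (2-person) €141.62: athletic equipment → 8.25% → €11.68
LED flashlight €20.92: other taxable items → 6.75% → €1.41
Total tax = €2.13 + €1.26 + €5.10 + €6.50 + €1.77 + €1.79 + €0.60 + €11.68 + €1.41 = €32.24

€32.24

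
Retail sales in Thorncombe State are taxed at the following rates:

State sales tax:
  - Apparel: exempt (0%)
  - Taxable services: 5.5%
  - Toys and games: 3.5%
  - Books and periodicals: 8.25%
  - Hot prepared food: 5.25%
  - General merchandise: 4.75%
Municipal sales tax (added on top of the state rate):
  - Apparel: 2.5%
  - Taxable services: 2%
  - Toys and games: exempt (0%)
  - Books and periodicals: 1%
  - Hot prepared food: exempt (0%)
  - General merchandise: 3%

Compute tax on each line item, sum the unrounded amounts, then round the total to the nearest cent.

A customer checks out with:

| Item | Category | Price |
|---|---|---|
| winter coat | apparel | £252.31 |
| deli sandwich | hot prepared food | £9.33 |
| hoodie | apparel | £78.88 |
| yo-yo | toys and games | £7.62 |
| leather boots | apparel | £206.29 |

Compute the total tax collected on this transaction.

Winter coat £252.31: apparel → 0% + 2.5% municipal = 2.5% → £6.30775
Deli sandwich £9.33: hot prepared food → 5.25% + 0% municipal = 5.25% → £0.489825
Hoodie £78.88: apparel → 0% + 2.5% municipal = 2.5% → £1.972
Yo-yo £7.62: toys and games → 3.5% + 0% municipal = 3.5% → £0.2667
Leather boots £206.29: apparel → 0% + 2.5% municipal = 2.5% → £5.15725
Unrounded tax sum = £14.193525 → £14.19

£14.19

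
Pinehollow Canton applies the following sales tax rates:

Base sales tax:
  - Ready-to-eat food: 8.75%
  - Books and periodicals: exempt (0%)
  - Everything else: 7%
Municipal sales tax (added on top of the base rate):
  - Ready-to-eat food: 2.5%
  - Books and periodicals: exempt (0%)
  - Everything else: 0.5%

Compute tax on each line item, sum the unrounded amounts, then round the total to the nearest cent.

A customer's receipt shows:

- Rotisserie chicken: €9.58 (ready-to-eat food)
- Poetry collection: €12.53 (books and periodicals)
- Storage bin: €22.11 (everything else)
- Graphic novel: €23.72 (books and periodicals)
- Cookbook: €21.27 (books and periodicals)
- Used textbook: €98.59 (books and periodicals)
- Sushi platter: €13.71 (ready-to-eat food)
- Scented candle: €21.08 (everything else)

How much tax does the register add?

€5.86

Rotisserie chicken €9.58: ready-to-eat food → 8.75% + 2.5% municipal = 11.25% → €1.07775
Poetry collection €12.53: books and periodicals → 0% + 0% municipal = 0% → €0.00
Storage bin €22.11: everything else → 7% + 0.5% municipal = 7.5% → €1.65825
Graphic novel €23.72: books and periodicals → 0% + 0% municipal = 0% → €0.00
Cookbook €21.27: books and periodicals → 0% + 0% municipal = 0% → €0.00
Used textbook €98.59: books and periodicals → 0% + 0% municipal = 0% → €0.00
Sushi platter €13.71: ready-to-eat food → 8.75% + 2.5% municipal = 11.25% → €1.542375
Scented candle €21.08: everything else → 7% + 0.5% municipal = 7.5% → €1.581
Unrounded tax sum = €5.859375 → €5.86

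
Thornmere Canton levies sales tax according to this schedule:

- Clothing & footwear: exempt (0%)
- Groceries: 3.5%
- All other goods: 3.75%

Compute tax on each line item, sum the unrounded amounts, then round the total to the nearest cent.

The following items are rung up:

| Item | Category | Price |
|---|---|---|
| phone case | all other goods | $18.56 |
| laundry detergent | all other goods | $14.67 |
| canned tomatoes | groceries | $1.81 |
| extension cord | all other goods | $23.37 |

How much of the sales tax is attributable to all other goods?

Phone case $18.56: all other goods → 3.75% → $0.696
Laundry detergent $14.67: all other goods → 3.75% → $0.550125
Extension cord $23.37: all other goods → 3.75% → $0.876375
Tax on all other goods: unrounded sum = $2.1225 → $2.12

$2.12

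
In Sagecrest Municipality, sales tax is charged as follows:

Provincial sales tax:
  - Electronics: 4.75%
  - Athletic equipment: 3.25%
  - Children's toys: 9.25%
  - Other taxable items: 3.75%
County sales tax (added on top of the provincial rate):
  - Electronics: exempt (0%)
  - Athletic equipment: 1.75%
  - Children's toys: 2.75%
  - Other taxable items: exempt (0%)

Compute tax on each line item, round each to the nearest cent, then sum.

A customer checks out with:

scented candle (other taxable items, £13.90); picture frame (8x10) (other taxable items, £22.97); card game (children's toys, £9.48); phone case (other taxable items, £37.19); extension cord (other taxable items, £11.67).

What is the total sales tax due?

Scented candle £13.90: other taxable items → 3.75% + 0% county = 3.75% → £0.52
Picture frame (8x10) £22.97: other taxable items → 3.75% + 0% county = 3.75% → £0.86
Card game £9.48: children's toys → 9.25% + 2.75% county = 12% → £1.14
Phone case £37.19: other taxable items → 3.75% + 0% county = 3.75% → £1.39
Extension cord £11.67: other taxable items → 3.75% + 0% county = 3.75% → £0.44
Total tax = £0.52 + £0.86 + £1.14 + £1.39 + £0.44 = £4.35

£4.35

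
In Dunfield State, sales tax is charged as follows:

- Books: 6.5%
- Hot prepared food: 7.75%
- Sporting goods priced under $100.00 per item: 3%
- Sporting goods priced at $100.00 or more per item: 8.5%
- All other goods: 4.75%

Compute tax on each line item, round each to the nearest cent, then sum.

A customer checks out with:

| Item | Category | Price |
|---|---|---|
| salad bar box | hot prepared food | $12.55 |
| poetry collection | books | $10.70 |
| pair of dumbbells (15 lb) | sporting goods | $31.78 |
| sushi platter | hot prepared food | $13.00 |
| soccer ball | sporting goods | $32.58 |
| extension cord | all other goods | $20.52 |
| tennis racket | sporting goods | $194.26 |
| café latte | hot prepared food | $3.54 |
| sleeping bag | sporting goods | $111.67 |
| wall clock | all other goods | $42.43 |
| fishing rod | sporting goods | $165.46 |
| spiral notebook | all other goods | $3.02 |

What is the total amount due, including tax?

$689.58

Salad bar box $12.55: hot prepared food → 7.75% → $0.97
Poetry collection $10.70: books → 6.5% → $0.70
Pair of dumbbells (15 lb) $31.78: sporting goods, under $100.00 → 3% → $0.95
Sushi platter $13.00: hot prepared food → 7.75% → $1.01
Soccer ball $32.58: sporting goods, under $100.00 → 3% → $0.98
Extension cord $20.52: all other goods → 4.75% → $0.97
Tennis racket $194.26: sporting goods, $100.00 or more → 8.5% → $16.51
Café latte $3.54: hot prepared food → 7.75% → $0.27
Sleeping bag $111.67: sporting goods, $100.00 or more → 8.5% → $9.49
Wall clock $42.43: all other goods → 4.75% → $2.02
Fishing rod $165.46: sporting goods, $100.00 or more → 8.5% → $14.06
Spiral notebook $3.02: all other goods → 4.75% → $0.14
Subtotal = $641.51; tax = $48.07; total due = $689.58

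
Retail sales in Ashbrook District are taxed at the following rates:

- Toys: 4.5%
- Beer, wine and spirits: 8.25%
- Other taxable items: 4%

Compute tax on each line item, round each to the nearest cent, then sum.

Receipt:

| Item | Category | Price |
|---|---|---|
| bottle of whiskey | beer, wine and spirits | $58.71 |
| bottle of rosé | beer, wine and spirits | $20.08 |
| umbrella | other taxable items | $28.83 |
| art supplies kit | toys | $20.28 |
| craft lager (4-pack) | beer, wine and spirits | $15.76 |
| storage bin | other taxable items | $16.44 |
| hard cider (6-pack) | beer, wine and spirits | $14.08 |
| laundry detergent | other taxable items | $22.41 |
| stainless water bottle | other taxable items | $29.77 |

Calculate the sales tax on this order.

Bottle of whiskey $58.71: beer, wine and spirits → 8.25% → $4.84
Bottle of rosé $20.08: beer, wine and spirits → 8.25% → $1.66
Umbrella $28.83: other taxable items → 4% → $1.15
Art supplies kit $20.28: toys → 4.5% → $0.91
Craft lager (4-pack) $15.76: beer, wine and spirits → 8.25% → $1.30
Storage bin $16.44: other taxable items → 4% → $0.66
Hard cider (6-pack) $14.08: beer, wine and spirits → 8.25% → $1.16
Laundry detergent $22.41: other taxable items → 4% → $0.90
Stainless water bottle $29.77: other taxable items → 4% → $1.19
Total tax = $4.84 + $1.66 + $1.15 + $0.91 + $1.30 + $0.66 + $1.16 + $0.90 + $1.19 = $13.77

$13.77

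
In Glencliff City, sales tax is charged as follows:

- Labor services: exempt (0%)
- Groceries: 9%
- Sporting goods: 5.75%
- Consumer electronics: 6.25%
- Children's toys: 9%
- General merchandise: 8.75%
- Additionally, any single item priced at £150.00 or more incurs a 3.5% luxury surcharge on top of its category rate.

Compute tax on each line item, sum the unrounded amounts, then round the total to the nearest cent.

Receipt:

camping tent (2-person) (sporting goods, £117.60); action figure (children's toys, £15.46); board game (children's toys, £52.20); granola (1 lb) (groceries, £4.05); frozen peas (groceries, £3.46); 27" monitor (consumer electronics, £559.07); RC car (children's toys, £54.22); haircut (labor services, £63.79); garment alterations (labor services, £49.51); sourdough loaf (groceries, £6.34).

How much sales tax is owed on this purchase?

Camping tent (2-person) £117.60: sporting goods → 5.75% → £6.762
Action figure £15.46: children's toys → 9% → £1.3914
Board game £52.20: children's toys → 9% → £4.698
Granola (1 lb) £4.05: groceries → 9% → £0.3645
Frozen peas £3.46: groceries → 9% → £0.3114
27" monitor £559.07: consumer electronics → 6.25% + 3.5% surcharge = 9.75% → £54.509325
RC car £54.22: children's toys → 9% → £4.8798
Haircut £63.79: labor services → 0% → £0.00
Garment alterations £49.51: labor services → 0% → £0.00
Sourdough loaf £6.34: groceries → 9% → £0.5706
Unrounded tax sum = £73.487025 → £73.49

£73.49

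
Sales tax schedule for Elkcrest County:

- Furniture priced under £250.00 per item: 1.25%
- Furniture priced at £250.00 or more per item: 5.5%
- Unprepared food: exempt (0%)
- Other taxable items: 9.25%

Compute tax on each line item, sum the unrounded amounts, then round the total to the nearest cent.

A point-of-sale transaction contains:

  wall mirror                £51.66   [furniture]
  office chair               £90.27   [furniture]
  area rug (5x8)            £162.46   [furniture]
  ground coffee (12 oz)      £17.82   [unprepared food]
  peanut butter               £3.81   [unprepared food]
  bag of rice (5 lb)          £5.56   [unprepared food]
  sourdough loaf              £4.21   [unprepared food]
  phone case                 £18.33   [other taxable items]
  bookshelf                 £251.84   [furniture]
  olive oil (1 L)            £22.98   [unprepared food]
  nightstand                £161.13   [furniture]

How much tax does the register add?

£21.37

Wall mirror £51.66: furniture, under £250.00 → 1.25% → £0.64575
Office chair £90.27: furniture, under £250.00 → 1.25% → £1.128375
Area rug (5x8) £162.46: furniture, under £250.00 → 1.25% → £2.03075
Ground coffee (12 oz) £17.82: unprepared food → 0% → £0.00
Peanut butter £3.81: unprepared food → 0% → £0.00
Bag of rice (5 lb) £5.56: unprepared food → 0% → £0.00
Sourdough loaf £4.21: unprepared food → 0% → £0.00
Phone case £18.33: other taxable items → 9.25% → £1.695525
Bookshelf £251.84: furniture, £250.00 or more → 5.5% → £13.8512
Olive oil (1 L) £22.98: unprepared food → 0% → £0.00
Nightstand £161.13: furniture, under £250.00 → 1.25% → £2.014125
Unrounded tax sum = £21.365725 → £21.37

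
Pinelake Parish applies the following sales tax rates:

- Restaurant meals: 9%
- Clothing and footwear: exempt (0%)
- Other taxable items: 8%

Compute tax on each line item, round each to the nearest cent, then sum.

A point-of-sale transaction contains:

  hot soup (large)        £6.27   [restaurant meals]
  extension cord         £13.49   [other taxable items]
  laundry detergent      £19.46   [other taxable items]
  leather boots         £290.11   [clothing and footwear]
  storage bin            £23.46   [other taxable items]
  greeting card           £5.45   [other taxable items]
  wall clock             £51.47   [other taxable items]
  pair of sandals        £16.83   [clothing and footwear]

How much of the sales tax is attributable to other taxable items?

£9.08

Extension cord £13.49: other taxable items → 8% → £1.08
Laundry detergent £19.46: other taxable items → 8% → £1.56
Storage bin £23.46: other taxable items → 8% → £1.88
Greeting card £5.45: other taxable items → 8% → £0.44
Wall clock £51.47: other taxable items → 8% → £4.12
Tax on other taxable items = £1.08 + £1.56 + £1.88 + £0.44 + £4.12 = £9.08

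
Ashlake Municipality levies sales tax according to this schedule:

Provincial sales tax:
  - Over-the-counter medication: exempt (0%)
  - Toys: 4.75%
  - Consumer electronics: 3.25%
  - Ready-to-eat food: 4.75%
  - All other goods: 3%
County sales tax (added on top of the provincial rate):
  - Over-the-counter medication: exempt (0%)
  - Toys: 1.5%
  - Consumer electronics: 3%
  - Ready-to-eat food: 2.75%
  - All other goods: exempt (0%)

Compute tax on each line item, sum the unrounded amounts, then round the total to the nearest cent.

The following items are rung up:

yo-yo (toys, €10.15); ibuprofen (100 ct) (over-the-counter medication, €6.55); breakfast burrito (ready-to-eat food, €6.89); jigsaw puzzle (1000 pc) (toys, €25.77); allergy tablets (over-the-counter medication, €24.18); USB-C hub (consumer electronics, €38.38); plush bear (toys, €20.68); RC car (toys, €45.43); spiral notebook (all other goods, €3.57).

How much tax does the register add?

Yo-yo €10.15: toys → 4.75% + 1.5% county = 6.25% → €0.634375
Ibuprofen (100 ct) €6.55: over-the-counter medication → 0% + 0% county = 0% → €0.00
Breakfast burrito €6.89: ready-to-eat food → 4.75% + 2.75% county = 7.5% → €0.51675
Jigsaw puzzle (1000 pc) €25.77: toys → 4.75% + 1.5% county = 6.25% → €1.610625
Allergy tablets €24.18: over-the-counter medication → 0% + 0% county = 0% → €0.00
USB-C hub €38.38: consumer electronics → 3.25% + 3% county = 6.25% → €2.39875
Plush bear €20.68: toys → 4.75% + 1.5% county = 6.25% → €1.2925
RC car €45.43: toys → 4.75% + 1.5% county = 6.25% → €2.839375
Spiral notebook €3.57: all other goods → 3% + 0% county = 3% → €0.1071
Unrounded tax sum = €9.399475 → €9.40

€9.40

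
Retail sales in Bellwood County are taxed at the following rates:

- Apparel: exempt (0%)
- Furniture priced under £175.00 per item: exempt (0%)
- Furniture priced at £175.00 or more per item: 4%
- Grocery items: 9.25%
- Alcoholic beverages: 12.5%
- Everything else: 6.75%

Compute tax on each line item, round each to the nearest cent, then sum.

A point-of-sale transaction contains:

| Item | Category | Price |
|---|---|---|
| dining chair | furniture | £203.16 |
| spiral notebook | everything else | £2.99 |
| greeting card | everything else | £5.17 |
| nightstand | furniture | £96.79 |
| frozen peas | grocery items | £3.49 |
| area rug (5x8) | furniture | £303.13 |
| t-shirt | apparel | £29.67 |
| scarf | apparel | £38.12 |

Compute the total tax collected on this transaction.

£21.13

Dining chair £203.16: furniture, £175.00 or more → 4% → £8.13
Spiral notebook £2.99: everything else → 6.75% → £0.20
Greeting card £5.17: everything else → 6.75% → £0.35
Nightstand £96.79: furniture, under £175.00 → 0% → £0.00
Frozen peas £3.49: grocery items → 9.25% → £0.32
Area rug (5x8) £303.13: furniture, £175.00 or more → 4% → £12.13
T-shirt £29.67: apparel → 0% → £0.00
Scarf £38.12: apparel → 0% → £0.00
Total tax = £8.13 + £0.20 + £0.35 + £0.32 + £12.13 = £21.13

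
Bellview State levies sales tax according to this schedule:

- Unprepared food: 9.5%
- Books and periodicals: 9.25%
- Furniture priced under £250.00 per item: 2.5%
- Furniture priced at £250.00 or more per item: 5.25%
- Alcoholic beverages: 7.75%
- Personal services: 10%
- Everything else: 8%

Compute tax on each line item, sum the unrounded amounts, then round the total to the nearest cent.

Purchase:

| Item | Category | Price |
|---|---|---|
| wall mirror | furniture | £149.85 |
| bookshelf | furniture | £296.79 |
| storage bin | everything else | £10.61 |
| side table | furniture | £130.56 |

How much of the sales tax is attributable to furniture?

Wall mirror £149.85: furniture, under £250.00 → 2.5% → £3.74625
Bookshelf £296.79: furniture, £250.00 or more → 5.25% → £15.581475
Side table £130.56: furniture, under £250.00 → 2.5% → £3.264
Tax on furniture: unrounded sum = £22.591725 → £22.59

£22.59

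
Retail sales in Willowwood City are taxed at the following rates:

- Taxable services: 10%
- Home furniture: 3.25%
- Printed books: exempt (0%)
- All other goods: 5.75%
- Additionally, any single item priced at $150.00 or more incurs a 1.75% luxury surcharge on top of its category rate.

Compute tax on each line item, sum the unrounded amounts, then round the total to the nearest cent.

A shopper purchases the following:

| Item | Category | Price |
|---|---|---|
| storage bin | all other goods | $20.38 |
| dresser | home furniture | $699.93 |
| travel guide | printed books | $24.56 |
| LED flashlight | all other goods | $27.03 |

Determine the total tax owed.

$37.72

Storage bin $20.38: all other goods → 5.75% → $1.17185
Dresser $699.93: home furniture → 3.25% + 1.75% surcharge = 5% → $34.9965
Travel guide $24.56: printed books → 0% → $0.00
LED flashlight $27.03: all other goods → 5.75% → $1.554225
Unrounded tax sum = $37.722575 → $37.72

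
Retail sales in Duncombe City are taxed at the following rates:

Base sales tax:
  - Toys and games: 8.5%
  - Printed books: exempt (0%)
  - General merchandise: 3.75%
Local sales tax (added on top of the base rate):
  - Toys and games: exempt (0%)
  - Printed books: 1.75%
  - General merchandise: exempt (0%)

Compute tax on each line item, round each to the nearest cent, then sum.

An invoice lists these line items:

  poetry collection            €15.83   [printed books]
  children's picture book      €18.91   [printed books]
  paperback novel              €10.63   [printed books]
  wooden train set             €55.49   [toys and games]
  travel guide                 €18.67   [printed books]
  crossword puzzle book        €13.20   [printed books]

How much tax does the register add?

Poetry collection €15.83: printed books → 0% + 1.75% local = 1.75% → €0.28
Children's picture book €18.91: printed books → 0% + 1.75% local = 1.75% → €0.33
Paperback novel €10.63: printed books → 0% + 1.75% local = 1.75% → €0.19
Wooden train set €55.49: toys and games → 8.5% + 0% local = 8.5% → €4.72
Travel guide €18.67: printed books → 0% + 1.75% local = 1.75% → €0.33
Crossword puzzle book €13.20: printed books → 0% + 1.75% local = 1.75% → €0.23
Total tax = €0.28 + €0.33 + €0.19 + €4.72 + €0.33 + €0.23 = €6.08

€6.08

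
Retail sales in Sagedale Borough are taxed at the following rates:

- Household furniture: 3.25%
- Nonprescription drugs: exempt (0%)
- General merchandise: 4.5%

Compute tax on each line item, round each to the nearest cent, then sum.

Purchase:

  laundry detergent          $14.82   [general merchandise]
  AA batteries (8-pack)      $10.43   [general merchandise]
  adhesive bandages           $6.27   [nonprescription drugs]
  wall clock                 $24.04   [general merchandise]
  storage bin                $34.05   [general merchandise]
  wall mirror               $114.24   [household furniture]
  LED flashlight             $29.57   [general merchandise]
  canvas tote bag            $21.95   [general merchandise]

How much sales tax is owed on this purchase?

Laundry detergent $14.82: general merchandise → 4.5% → $0.67
AA batteries (8-pack) $10.43: general merchandise → 4.5% → $0.47
Adhesive bandages $6.27: nonprescription drugs → 0% → $0.00
Wall clock $24.04: general merchandise → 4.5% → $1.08
Storage bin $34.05: general merchandise → 4.5% → $1.53
Wall mirror $114.24: household furniture → 3.25% → $3.71
LED flashlight $29.57: general merchandise → 4.5% → $1.33
Canvas tote bag $21.95: general merchandise → 4.5% → $0.99
Total tax = $0.67 + $0.47 + $1.08 + $1.53 + $3.71 + $1.33 + $0.99 = $9.78

$9.78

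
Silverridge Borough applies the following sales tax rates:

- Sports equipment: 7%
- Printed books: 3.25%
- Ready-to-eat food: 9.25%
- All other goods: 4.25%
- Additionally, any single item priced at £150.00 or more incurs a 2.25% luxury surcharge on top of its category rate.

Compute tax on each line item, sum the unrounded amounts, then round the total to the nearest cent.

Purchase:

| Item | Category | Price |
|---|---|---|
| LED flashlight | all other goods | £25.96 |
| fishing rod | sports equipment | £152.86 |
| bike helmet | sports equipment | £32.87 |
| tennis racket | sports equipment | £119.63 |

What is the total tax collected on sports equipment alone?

Fishing rod £152.86: sports equipment → 7% + 2.25% surcharge = 9.25% → £14.13955
Bike helmet £32.87: sports equipment → 7% → £2.3009
Tennis racket £119.63: sports equipment → 7% → £8.3741
Tax on sports equipment: unrounded sum = £24.81455 → £24.81

£24.81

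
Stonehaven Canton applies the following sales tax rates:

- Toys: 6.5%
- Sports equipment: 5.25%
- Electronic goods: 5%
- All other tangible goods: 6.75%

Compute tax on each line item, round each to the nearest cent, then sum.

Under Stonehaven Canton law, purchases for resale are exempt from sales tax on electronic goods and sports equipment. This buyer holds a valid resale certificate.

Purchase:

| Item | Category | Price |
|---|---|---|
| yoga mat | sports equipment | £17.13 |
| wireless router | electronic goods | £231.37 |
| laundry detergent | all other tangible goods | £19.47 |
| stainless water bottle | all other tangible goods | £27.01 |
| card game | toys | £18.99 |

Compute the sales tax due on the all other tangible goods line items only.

Laundry detergent £19.47: all other tangible goods → 6.75% → £1.31
Stainless water bottle £27.01: all other tangible goods → 6.75% → £1.82
Tax on all other tangible goods = £1.31 + £1.82 = £3.13

£3.13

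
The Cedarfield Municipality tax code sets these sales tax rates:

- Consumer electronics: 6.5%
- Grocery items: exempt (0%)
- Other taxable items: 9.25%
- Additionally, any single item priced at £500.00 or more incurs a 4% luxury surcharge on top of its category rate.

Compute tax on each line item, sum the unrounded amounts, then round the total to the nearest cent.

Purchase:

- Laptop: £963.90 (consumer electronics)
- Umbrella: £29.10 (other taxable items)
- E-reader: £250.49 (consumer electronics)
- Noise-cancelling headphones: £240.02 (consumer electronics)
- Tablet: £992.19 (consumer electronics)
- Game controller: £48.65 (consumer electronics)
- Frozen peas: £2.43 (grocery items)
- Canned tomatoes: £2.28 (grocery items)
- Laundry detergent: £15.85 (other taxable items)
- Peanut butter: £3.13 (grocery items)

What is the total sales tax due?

Laptop £963.90: consumer electronics → 6.5% + 4% surcharge = 10.5% → £101.2095
Umbrella £29.10: other taxable items → 9.25% → £2.69175
E-reader £250.49: consumer electronics → 6.5% → £16.28185
Noise-cancelling headphones £240.02: consumer electronics → 6.5% → £15.6013
Tablet £992.19: consumer electronics → 6.5% + 4% surcharge = 10.5% → £104.17995
Game controller £48.65: consumer electronics → 6.5% → £3.16225
Frozen peas £2.43: grocery items → 0% → £0.00
Canned tomatoes £2.28: grocery items → 0% → £0.00
Laundry detergent £15.85: other taxable items → 9.25% → £1.466125
Peanut butter £3.13: grocery items → 0% → £0.00
Unrounded tax sum = £244.592725 → £244.59

£244.59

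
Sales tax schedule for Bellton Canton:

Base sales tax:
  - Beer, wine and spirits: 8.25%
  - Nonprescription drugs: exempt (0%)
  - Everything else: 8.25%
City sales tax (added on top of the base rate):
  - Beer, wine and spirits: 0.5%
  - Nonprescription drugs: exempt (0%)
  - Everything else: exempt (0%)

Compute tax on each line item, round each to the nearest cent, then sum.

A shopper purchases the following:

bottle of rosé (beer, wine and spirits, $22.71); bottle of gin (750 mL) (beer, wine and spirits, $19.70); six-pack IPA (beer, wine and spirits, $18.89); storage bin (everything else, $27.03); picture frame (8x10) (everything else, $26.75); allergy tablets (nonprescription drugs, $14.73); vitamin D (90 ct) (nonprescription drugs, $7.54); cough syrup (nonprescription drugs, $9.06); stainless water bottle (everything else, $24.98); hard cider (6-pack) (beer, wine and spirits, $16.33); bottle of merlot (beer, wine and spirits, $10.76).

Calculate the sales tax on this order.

$14.23

Bottle of rosé $22.71: beer, wine and spirits → 8.25% + 0.5% city = 8.75% → $1.99
Bottle of gin (750 mL) $19.70: beer, wine and spirits → 8.25% + 0.5% city = 8.75% → $1.72
Six-pack IPA $18.89: beer, wine and spirits → 8.25% + 0.5% city = 8.75% → $1.65
Storage bin $27.03: everything else → 8.25% + 0% city = 8.25% → $2.23
Picture frame (8x10) $26.75: everything else → 8.25% + 0% city = 8.25% → $2.21
Allergy tablets $14.73: nonprescription drugs → 0% + 0% city = 0% → $0.00
Vitamin D (90 ct) $7.54: nonprescription drugs → 0% + 0% city = 0% → $0.00
Cough syrup $9.06: nonprescription drugs → 0% + 0% city = 0% → $0.00
Stainless water bottle $24.98: everything else → 8.25% + 0% city = 8.25% → $2.06
Hard cider (6-pack) $16.33: beer, wine and spirits → 8.25% + 0.5% city = 8.75% → $1.43
Bottle of merlot $10.76: beer, wine and spirits → 8.25% + 0.5% city = 8.75% → $0.94
Total tax = $1.99 + $1.72 + $1.65 + $2.23 + $2.21 + $2.06 + $1.43 + $0.94 = $14.23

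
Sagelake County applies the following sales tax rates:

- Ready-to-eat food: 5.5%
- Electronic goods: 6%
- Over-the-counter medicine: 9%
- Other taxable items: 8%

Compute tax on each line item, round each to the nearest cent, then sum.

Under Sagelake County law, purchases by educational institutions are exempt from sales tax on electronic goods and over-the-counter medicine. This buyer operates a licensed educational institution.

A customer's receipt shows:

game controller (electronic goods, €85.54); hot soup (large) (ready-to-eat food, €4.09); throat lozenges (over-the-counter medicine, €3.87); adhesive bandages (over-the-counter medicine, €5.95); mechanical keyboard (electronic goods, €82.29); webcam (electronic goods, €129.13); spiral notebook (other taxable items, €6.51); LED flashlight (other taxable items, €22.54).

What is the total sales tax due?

Game controller €85.54: electronic goods, buyer-exempt → 0% → €0.00
Hot soup (large) €4.09: ready-to-eat food → 5.5% → €0.22
Throat lozenges €3.87: over-the-counter medicine, buyer-exempt → 0% → €0.00
Adhesive bandages €5.95: over-the-counter medicine, buyer-exempt → 0% → €0.00
Mechanical keyboard €82.29: electronic goods, buyer-exempt → 0% → €0.00
Webcam €129.13: electronic goods, buyer-exempt → 0% → €0.00
Spiral notebook €6.51: other taxable items → 8% → €0.52
LED flashlight €22.54: other taxable items → 8% → €1.80
Total tax = €0.22 + €0.52 + €1.80 = €2.54

€2.54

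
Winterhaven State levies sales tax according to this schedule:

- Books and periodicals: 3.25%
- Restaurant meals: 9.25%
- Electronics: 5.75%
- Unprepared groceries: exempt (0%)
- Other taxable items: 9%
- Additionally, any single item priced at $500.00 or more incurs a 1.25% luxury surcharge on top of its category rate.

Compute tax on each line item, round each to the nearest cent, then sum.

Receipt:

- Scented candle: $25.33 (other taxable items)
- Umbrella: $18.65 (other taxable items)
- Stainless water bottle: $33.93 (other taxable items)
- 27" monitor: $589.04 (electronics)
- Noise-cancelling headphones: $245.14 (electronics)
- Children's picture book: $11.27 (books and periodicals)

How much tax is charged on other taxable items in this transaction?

Scented candle $25.33: other taxable items → 9% → $2.28
Umbrella $18.65: other taxable items → 9% → $1.68
Stainless water bottle $33.93: other taxable items → 9% → $3.05
Tax on other taxable items = $2.28 + $1.68 + $3.05 = $7.01

$7.01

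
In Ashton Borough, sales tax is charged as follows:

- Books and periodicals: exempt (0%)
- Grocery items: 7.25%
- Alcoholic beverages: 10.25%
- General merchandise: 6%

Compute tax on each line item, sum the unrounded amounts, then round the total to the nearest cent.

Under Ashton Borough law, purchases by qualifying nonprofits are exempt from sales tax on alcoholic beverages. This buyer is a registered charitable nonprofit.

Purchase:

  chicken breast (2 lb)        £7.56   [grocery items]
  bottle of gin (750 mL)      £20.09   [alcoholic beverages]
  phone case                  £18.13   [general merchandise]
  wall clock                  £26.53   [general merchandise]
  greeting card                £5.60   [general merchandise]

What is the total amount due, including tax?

Chicken breast (2 lb) £7.56: grocery items → 7.25% → £0.5481
Bottle of gin (750 mL) £20.09: alcoholic beverages, buyer-exempt → 0% → £0.00
Phone case £18.13: general merchandise → 6% → £1.0878
Wall clock £26.53: general merchandise → 6% → £1.5918
Greeting card £5.60: general merchandise → 6% → £0.336
Subtotal = £77.91; unrounded tax = £3.5637 → £3.56; total due = £81.47

£81.47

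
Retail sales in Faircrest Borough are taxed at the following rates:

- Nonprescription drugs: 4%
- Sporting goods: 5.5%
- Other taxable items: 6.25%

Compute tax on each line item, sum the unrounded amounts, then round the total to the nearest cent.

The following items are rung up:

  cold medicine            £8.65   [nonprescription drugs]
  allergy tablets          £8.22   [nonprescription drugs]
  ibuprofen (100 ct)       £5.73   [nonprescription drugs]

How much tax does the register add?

£0.90

Cold medicine £8.65: nonprescription drugs → 4% → £0.346
Allergy tablets £8.22: nonprescription drugs → 4% → £0.3288
Ibuprofen (100 ct) £5.73: nonprescription drugs → 4% → £0.2292
Unrounded tax sum = £0.904 → £0.90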